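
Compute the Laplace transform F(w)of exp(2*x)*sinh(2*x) 2/(w*(w - 4))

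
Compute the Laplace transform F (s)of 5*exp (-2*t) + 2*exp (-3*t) 2/ (s + 3) + 5/ (s + 2)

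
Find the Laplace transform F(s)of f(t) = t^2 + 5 2/s^3 + 5/s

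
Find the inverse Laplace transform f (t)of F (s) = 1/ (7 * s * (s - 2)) exp (t) * sinh (t)/7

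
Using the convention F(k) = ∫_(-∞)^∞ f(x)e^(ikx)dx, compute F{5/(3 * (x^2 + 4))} 5 * pi * exp(-2 * Abs(k))/6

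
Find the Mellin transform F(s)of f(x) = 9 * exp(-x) 9 * gamma(s)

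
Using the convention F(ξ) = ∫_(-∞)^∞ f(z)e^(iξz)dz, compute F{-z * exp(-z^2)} -I * sqrt(pi) * ξ * exp(-ξ^2/4)/2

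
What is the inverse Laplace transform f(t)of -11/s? -11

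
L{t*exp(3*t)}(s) (s - 3)^(-2)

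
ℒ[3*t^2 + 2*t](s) 6/s^3 + 2/s^2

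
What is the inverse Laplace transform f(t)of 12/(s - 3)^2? 12*t*exp(3*t)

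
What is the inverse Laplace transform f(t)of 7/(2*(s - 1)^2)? 7*t*exp(t)/2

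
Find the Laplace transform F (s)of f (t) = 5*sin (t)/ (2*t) 5*atan (1/s)/2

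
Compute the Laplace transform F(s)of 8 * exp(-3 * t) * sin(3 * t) 24/((s + 3)^2 + 9)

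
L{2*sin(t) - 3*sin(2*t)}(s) 2/(s^2 + 1) - 6/(s^2 + 4)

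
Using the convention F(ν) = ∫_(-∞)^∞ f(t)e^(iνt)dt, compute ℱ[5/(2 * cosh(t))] 5 * pi/(2 * cosh(pi * ν/2))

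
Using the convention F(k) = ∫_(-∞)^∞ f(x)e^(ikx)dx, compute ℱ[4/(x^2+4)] 2*pi*exp(-2*Abs(k))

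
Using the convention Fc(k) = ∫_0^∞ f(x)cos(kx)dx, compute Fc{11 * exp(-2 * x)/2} 11/(k^2 + 4)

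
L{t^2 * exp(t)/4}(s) 1/(2 * (s - 1)^3)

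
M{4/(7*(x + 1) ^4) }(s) 2*gamma(s)*gamma(4 - s) /21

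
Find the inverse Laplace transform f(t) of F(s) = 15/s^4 5 * t^3/2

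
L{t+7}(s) 7/s+s^(-2)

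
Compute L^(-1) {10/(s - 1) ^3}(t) 5 * t^2 * exp(t) 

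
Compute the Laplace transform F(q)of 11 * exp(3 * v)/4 11/(4 * (q - 3))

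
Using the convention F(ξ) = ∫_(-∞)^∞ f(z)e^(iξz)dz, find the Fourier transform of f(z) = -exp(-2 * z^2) -sqrt(2) * sqrt(pi) * exp(-ξ^2/8)/2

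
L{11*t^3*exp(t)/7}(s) 66/(7*(s - 1)^4)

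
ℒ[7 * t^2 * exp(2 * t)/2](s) 7/(s - 2)^3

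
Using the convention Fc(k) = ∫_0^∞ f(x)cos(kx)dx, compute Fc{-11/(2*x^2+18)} -11*pi*exp(-3*k)/12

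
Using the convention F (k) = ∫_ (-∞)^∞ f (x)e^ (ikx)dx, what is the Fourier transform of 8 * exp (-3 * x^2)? 8 * sqrt (3) * sqrt (pi) * exp (-k^2/12)/3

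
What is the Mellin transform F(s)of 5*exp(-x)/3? 5*gamma(s)/3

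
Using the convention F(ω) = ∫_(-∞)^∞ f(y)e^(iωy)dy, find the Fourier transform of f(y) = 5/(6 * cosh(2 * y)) 5 * pi/(12 * cosh(pi * ω/4))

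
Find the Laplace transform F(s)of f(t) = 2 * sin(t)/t 2 * atan(1/s)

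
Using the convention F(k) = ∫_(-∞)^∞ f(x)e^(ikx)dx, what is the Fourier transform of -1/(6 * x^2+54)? -pi * exp(-3 * Abs(k))/18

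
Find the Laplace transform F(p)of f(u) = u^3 6/p^4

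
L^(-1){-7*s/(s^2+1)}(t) -7*cos(t)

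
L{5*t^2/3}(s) 10/(3*s^3)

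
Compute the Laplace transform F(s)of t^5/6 20/s^6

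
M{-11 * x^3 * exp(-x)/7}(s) -11 * gamma(s + 3)/7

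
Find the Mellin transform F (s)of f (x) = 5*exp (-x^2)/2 5*gamma (s/2)/4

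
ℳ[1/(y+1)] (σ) pi * csc(pi * σ)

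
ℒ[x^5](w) 120/w^6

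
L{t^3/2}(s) 3/s^4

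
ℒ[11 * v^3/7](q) 66/(7 * q^4)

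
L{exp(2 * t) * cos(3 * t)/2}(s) (s - 2)/(2 * ((s - 2)^2 + 9))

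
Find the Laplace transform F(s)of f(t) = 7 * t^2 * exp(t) 14/(s - 1)^3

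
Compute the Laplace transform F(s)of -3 -3/s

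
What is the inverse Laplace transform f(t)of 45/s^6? 3*t^5/8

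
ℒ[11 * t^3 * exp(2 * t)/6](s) 11/(s - 2)^4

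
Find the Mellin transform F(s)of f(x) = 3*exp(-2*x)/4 3*gamma(s)/(4*2^s)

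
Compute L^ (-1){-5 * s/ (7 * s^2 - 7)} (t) -5 * cosh (t)/7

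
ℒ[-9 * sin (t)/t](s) -9 * atan (1/s)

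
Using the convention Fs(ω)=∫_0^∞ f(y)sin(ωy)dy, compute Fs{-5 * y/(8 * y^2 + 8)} -5 * pi * exp(-ω)/16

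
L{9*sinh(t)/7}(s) 9/(7*(s^2 - 1))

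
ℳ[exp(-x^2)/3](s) gamma(s/2)/6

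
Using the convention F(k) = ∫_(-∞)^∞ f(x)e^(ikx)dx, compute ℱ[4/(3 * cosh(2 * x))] 2 * pi/(3 * cosh(pi * k/4))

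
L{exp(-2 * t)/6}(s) 1/(6 * (s+2))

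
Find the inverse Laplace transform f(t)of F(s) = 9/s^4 3 * t^3/2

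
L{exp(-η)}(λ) 1/(λ + 1)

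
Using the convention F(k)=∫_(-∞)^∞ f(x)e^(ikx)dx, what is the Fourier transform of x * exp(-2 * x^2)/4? sqrt(2) * I * sqrt(pi) * k * exp(-k^2/8)/32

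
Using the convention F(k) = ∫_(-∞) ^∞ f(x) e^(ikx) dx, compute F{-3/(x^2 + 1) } -3*pi*exp(-Abs(k) ) 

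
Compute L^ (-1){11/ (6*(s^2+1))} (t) 11*sin (t)/6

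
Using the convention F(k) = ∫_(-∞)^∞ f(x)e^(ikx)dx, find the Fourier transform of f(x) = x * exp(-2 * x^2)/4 sqrt(2) * I * sqrt(pi) * k * exp(-k^2/8)/32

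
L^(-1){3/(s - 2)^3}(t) 3 * t^2 * exp(2 * t)/2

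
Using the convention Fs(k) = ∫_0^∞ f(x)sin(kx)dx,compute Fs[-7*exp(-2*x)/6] -7*k/(6*k^2 + 24)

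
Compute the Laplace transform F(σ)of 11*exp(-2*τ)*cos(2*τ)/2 11*(σ + 2)/(2*((σ + 2)^2 + 4))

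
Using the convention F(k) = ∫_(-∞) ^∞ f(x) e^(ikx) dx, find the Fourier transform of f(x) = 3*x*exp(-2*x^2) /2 3*sqrt(2)*I*sqrt(pi)*k*exp(-k^2/8) /16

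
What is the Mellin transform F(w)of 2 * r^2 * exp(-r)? 2 * gamma(w + 2)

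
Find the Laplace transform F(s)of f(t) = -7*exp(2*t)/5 -7/(5*s - 10)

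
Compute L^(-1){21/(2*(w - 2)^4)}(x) 7*x^3*exp(2*x)/4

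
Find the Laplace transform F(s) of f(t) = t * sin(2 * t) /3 4 * s/(3 * (s^2 + 4) ^2) 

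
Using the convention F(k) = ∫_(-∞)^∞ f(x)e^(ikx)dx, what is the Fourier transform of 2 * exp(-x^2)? 2 * sqrt(pi) * exp(-k^2/4)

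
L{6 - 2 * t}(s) 6/s - 2/s^2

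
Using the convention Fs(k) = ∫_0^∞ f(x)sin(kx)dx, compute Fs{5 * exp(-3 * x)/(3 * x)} 5 * atan(k/3)/3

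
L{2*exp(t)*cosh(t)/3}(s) 2*(s - 1)/(3*s*(s - 2))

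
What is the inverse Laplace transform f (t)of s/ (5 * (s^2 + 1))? cos (t)/5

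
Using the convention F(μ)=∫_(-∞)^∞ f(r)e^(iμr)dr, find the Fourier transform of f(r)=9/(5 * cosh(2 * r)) 9 * pi/(10 * cosh(pi * μ/4))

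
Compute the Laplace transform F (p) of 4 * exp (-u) 4/ (p + 1) 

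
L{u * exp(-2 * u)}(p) (p + 2)^(-2)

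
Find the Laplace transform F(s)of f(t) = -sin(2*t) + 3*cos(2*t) 3*s/(s^2 + 4) - 2/(s^2 + 4)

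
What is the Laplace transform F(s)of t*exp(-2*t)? (s + 2)^(-2)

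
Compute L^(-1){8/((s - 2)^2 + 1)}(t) 8 * exp(2 * t) * sin(t)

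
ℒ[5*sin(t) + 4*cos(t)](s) 4*s/(s^2 + 1) + 5/(s^2 + 1)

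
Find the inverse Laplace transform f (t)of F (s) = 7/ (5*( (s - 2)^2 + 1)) 7*exp (2*t)*sin (t)/5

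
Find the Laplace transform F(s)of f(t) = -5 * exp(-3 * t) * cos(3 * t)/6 5 * (-s - 3)/(6 * ((s+3)^2+9))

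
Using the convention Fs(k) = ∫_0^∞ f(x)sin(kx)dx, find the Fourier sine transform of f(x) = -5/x -5*pi/2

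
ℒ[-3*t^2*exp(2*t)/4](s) -3/(2*(s - 2)^3)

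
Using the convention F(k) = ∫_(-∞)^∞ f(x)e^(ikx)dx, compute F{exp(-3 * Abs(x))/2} 3/(k^2 + 9)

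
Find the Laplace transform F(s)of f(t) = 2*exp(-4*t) 2/(s + 4)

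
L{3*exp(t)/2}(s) 3/(2*(s - 1))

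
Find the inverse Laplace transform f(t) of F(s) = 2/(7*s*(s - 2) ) 2*exp(t)*sinh(t) /7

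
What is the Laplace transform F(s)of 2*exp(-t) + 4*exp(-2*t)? 2/(s + 1) + 4/(s + 2)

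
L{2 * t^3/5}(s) 12/(5 * s^4)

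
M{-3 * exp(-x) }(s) -3 * gamma(s) 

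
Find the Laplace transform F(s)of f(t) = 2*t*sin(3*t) 12*s/(s^2 + 9)^2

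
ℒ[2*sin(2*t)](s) 4/(s^2 + 4)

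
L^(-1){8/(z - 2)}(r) 8*exp(2*r)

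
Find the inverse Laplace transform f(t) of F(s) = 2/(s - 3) 2 * exp(3 * t) 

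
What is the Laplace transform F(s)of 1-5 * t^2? 1/s - 10/s^3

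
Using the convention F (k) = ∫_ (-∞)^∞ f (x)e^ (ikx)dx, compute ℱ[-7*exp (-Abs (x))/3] -14/ (3*k^2+3)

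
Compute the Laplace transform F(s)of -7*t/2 -7/(2*s^2)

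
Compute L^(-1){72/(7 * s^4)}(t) 12 * t^3/7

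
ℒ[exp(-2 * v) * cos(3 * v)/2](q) (q + 2)/(2 * ((q + 2)^2 + 9))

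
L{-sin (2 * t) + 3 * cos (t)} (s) 3 * s/ (s^2 + 1)-2/ (s^2 + 4)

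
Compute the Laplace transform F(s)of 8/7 8/(7*s)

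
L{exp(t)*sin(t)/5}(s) 1/(5*((s - 1)^2 + 1))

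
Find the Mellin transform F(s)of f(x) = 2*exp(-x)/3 2*gamma(s)/3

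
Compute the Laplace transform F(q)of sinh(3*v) 3/(q^2 - 9)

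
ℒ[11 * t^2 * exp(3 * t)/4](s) 11/(2 * (s - 3)^3)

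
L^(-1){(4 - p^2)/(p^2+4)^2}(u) -u*cos(2*u)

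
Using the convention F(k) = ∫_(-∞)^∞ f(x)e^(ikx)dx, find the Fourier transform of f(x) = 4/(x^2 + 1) 4*pi*exp(-Abs(k))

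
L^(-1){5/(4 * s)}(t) 5/4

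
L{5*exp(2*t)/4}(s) 5/(4*(s - 2))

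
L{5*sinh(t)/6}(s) 5/(6*(s^2 - 1))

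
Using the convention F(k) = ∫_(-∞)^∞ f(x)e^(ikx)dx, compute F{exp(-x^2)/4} sqrt(pi) * exp(-k^2/4)/4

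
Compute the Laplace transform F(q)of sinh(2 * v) 2/(q^2-4)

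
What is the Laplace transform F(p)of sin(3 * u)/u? atan(3/p)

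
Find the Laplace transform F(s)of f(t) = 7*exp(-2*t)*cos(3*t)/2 7*(s+2)/(2*((s+2)^2+9))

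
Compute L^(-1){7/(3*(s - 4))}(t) 7*exp(4*t)/3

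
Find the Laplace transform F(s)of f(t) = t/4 1/(4 * s^2)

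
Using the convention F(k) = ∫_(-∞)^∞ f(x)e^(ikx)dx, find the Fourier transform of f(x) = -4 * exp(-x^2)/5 -4 * sqrt(pi) * exp(-k^2/4)/5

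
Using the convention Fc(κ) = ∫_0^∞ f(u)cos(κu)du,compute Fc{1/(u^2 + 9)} pi * exp(-3 * κ)/6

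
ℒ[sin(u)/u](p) atan(1/p)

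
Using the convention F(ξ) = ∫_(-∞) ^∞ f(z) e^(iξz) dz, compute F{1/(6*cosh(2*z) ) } pi/(12*cosh(pi*ξ/4) ) 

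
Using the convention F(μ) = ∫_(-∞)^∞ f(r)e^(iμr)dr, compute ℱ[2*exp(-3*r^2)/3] 2*sqrt(3)*sqrt(pi)*exp(-μ^2/12)/9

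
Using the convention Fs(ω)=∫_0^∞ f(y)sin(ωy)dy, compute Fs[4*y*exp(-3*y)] 24*ω/(ω^2 + 9)^2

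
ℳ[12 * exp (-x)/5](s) 12 * gamma (s)/5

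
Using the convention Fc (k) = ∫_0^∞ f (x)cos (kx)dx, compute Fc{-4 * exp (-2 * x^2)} -sqrt (2) * sqrt (pi) * exp (-k^2/8)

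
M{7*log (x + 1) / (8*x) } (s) -7*pi*csc (pi*s) / (8*s - 8) 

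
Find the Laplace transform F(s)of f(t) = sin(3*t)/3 1/(s^2 + 9)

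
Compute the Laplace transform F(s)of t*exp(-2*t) (s + 2)^(-2)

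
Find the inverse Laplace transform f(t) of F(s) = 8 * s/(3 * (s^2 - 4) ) 8 * cosh(2 * t) /3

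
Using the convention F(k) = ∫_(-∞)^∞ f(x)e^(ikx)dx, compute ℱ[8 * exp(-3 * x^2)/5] 8 * sqrt(3) * sqrt(pi) * exp(-k^2/12)/15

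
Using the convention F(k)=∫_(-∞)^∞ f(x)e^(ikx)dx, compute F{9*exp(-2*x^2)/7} 9*sqrt(2)*sqrt(pi)*exp(-k^2/8)/14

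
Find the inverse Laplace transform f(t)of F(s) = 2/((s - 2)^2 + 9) 2 * exp(2 * t) * sin(3 * t)/3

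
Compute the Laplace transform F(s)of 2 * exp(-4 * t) 2/(s+4)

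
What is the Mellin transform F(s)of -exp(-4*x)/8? -gamma(s)/(8*2^(2*s))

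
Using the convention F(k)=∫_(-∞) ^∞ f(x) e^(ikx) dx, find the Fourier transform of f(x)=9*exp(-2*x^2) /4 9*sqrt(2)*sqrt(pi)*exp(-k^2/8) /8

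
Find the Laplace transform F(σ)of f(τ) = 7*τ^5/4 210/σ^6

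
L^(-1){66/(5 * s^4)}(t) 11 * t^3/5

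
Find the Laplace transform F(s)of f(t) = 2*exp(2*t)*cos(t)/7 2*(s - 2)/(7*((s - 2)^2 + 1))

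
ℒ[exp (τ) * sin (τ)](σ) 1/ ( (σ - 1)^2 + 1)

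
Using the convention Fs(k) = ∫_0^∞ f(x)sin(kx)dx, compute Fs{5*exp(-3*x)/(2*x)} 5*atan(k/3)/2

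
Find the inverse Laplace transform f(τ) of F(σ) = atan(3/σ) sin(3*τ) /τ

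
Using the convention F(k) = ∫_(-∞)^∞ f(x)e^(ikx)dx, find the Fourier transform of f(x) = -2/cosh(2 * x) -pi/cosh(pi * k/4)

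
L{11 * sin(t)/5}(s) 11/(5 * (s^2 + 1))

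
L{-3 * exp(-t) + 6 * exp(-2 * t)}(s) 6/(s + 2) - 3/(s + 1)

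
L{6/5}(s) 6/(5*s)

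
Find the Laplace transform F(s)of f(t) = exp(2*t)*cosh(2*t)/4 (s - 2)/(4*s*(s - 4))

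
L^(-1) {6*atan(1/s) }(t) 6*sin(t) /t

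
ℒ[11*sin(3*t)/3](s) 11/(s^2 + 9)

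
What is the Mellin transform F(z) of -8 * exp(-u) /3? -8 * gamma(z) /3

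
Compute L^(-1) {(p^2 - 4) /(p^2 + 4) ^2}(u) u * cos(2 * u) 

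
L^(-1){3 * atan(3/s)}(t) 3 * sin(3 * t)/t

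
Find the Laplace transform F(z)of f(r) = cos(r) z/(z^2 + 1)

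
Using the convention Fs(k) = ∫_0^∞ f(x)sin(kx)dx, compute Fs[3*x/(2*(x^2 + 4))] 3*pi*exp(-2*k)/4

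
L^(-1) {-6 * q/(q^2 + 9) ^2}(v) -v * sin(3 * v) 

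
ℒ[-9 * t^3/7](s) -54/(7 * s^4)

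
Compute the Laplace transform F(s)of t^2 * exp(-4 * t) 2/(s + 4)^3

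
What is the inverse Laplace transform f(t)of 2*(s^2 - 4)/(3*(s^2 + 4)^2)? 2*t*cos(2*t)/3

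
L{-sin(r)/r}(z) -atan(1/z)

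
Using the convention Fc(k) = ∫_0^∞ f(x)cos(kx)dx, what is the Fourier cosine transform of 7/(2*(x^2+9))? 7*pi*exp(-3*k)/12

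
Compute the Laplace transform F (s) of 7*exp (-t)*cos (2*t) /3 7*(s + 1) / (3*( (s + 1) ^2 + 4) ) 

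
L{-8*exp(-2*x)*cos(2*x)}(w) 8*(-w - 2)/((w + 2)^2 + 4)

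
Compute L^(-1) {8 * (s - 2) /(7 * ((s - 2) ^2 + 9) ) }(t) 8 * exp(2 * t) * cos(3 * t) /7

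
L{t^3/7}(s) 6/(7*s^4)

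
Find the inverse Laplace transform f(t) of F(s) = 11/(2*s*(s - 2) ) 11*exp(t)*sinh(t) /2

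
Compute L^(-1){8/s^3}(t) 4*t^2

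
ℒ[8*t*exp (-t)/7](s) 8/ (7*(s+1)^2)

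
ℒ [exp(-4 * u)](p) 1/(p + 4)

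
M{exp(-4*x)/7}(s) gamma(s)/(7*4^s)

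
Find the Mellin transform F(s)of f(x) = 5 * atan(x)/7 -5 * pi * sec(pi * s/2)/(14 * s)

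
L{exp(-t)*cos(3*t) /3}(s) (s + 1) /(3*((s + 1) ^2 + 9) ) 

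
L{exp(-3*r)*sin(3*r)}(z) 3/((z + 3)^2 + 9)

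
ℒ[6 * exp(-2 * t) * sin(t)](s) 6/((s + 2)^2 + 1)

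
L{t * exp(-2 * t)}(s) (s + 2)^(-2)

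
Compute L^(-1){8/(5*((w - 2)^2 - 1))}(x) 8*exp(2*x)*sinh(x)/5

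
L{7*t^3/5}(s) 42/(5*s^4)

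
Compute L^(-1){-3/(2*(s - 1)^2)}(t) -3*t*exp(t)/2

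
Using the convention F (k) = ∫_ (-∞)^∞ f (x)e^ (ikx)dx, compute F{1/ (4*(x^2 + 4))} pi*exp (-2*Abs (k))/8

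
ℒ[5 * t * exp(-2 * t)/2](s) 5/(2 * (s + 2)^2)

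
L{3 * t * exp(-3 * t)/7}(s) 3/(7 * (s + 3)^2)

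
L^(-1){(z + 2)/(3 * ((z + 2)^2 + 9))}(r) exp(-2 * r) * cos(3 * r)/3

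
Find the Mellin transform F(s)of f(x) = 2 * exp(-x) 2 * gamma(s)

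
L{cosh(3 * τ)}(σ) σ/(σ^2 - 9)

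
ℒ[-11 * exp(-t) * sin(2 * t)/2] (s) -11/((s + 1)^2 + 4)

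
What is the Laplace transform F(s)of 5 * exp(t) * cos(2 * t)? 5 * (s - 1)/((s - 1)^2 + 4)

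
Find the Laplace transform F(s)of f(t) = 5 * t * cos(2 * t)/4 5 * (s^2 - 4)/(4 * (s^2 + 4)^2)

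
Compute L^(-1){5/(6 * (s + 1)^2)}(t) 5 * t * exp(-t)/6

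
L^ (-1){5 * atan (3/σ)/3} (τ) 5 * sin (3 * τ)/ (3 * τ)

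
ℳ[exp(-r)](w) gamma(w)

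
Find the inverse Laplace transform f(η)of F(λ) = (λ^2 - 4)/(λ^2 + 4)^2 η * cos(2 * η)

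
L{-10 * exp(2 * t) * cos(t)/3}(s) 10 * (2 - s)/(3 * ((s - 2)^2 + 1))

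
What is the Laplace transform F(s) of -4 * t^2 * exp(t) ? -8/(s - 1) ^3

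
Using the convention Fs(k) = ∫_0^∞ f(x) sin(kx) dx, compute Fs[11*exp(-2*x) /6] 11*k/(6*(k^2 + 4) ) 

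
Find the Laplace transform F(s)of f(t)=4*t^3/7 24/(7*s^4)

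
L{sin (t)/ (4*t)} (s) atan (1/s)/4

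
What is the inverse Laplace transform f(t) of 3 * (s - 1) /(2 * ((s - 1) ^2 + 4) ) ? 3 * exp(t) * cos(2 * t) /2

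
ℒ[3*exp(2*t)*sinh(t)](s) 3/((s - 2)^2 - 1)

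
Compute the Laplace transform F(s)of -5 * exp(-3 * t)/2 -5/(2 * s + 6)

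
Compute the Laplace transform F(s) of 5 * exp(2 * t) 5/(s - 2) 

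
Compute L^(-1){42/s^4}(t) 7 * t^3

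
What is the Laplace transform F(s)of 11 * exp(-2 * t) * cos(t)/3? 11 * (s + 2)/(3 * ((s + 2)^2 + 1))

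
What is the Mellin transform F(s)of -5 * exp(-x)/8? -5 * gamma(s)/8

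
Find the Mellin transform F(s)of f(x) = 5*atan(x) -5*pi*sec(pi*s/2)/(2*s)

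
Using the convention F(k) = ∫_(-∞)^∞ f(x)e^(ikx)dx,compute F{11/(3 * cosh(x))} 11 * pi/(3 * cosh(pi * k/2))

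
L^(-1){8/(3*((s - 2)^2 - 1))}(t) 8*exp(2*t)*sinh(t)/3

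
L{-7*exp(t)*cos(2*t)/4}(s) 7*(1 - s)/(4*((s - 1)^2 + 4))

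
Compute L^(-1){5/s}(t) 5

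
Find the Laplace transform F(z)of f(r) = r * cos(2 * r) (z^2 - 4)/(z^2+4)^2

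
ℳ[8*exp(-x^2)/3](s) 4*gamma(s/2)/3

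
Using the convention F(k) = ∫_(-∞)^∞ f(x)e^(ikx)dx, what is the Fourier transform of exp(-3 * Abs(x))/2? 3/(k^2+9)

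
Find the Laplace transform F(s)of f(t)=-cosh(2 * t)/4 -s/(4 * s^2 - 16)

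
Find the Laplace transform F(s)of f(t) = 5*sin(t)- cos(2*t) 5/(s^2+1)- s/(s^2+4)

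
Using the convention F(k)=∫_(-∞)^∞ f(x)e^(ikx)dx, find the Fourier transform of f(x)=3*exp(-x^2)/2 3*sqrt(pi)*exp(-k^2/4)/2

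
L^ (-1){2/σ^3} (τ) τ^2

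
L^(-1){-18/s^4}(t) -3 * t^3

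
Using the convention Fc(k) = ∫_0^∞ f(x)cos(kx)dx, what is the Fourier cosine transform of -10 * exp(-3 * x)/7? -30/(7 * k^2+63)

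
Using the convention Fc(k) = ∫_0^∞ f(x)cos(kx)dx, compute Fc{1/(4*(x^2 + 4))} pi*exp(-2*k)/16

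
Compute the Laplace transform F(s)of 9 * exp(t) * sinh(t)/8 9/(8 * s * (s - 2))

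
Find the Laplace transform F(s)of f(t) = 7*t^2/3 14/(3*s^3)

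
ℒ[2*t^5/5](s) 48/s^6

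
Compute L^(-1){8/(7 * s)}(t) 8/7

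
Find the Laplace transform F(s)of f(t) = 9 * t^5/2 540/s^6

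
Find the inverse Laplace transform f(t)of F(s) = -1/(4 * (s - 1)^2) -t * exp(t)/4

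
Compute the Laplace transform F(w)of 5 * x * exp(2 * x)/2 5/(2 * (w - 2)^2)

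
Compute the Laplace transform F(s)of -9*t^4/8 -27/s^5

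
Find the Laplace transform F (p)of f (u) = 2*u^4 48/p^5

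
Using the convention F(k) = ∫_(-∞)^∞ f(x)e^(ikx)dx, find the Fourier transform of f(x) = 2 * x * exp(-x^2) I * sqrt(pi) * k * exp(-k^2/4)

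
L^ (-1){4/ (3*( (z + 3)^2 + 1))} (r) 4*exp (-3*r)*sin (r)/3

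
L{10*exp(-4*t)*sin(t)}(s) 10/((s + 4)^2 + 1)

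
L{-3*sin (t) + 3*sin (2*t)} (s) 6/ (s^2 + 4) - 3/ (s^2 + 1)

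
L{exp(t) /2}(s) 1/(2*(s - 1) ) 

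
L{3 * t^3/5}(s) 18/(5 * s^4)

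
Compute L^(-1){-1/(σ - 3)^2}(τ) -τ * exp(3 * τ)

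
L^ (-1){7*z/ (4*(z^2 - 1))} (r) 7*cosh (r)/4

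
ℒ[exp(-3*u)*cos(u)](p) (p + 3)/((p + 3)^2 + 1)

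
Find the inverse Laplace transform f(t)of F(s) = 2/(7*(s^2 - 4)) sinh(2*t)/7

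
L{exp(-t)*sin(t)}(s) 1/((s + 1)^2 + 1)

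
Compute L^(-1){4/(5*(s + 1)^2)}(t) 4*t*exp(-t)/5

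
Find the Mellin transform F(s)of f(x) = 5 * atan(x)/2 -5 * pi * sec(pi * s/2)/(4 * s)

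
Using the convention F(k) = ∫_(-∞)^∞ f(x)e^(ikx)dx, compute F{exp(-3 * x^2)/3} sqrt(3) * sqrt(pi) * exp(-k^2/12)/9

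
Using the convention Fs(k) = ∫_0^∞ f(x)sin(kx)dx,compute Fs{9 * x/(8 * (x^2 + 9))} 9 * pi * exp(-3 * k)/16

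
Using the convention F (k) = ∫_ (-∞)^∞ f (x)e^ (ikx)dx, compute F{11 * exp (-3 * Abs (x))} 66/ (k^2 + 9)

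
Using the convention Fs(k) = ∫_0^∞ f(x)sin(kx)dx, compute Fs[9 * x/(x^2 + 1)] 9 * pi * exp(-k)/2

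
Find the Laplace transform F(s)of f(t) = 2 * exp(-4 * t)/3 2/(3 * (s + 4))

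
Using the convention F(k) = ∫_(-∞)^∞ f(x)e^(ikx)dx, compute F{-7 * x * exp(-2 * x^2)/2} -7 * sqrt(2) * I * sqrt(pi) * k * exp(-k^2/8)/16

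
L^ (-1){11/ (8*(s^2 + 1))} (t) 11*sin (t)/8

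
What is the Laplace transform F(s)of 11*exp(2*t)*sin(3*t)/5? 33/(5*((s - 2)^2+9))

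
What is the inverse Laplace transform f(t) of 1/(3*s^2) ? t/3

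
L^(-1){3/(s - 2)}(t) 3*exp(2*t)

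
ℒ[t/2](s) 1/(2*s^2)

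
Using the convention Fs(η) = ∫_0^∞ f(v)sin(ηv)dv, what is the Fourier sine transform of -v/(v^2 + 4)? -pi*exp(-2*η)/2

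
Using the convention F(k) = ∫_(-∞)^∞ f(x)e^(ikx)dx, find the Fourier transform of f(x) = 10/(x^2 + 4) 5 * pi * exp(-2 * Abs(k))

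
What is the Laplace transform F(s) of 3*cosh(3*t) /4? 3*s/(4*(s^2-9) ) 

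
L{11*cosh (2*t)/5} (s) 11*s/ (5*(s^2 - 4))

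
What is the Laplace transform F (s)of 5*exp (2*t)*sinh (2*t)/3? 10/ (3*s*(s - 4))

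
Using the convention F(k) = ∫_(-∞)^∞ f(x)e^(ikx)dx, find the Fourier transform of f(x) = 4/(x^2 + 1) 4*pi*exp(-Abs(k))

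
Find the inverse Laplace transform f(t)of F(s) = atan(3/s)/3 sin(3 * t)/(3 * t)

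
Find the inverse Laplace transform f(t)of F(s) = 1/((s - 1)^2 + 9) exp(t)*sin(3*t)/3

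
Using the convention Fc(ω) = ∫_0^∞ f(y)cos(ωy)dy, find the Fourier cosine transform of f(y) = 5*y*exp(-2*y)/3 5*(4 - ω^2)/(3*(ω^2+4)^2)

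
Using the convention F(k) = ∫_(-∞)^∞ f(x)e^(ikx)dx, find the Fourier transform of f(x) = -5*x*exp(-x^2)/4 -5*I*sqrt(pi)*k*exp(-k^2/4)/8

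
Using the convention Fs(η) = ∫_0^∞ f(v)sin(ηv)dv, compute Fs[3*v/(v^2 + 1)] 3*pi*exp(-η)/2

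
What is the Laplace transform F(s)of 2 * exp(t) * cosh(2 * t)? 2 * (s - 1)/((s - 1)^2 - 4)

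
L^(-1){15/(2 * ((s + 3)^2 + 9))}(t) 5 * exp(-3 * t) * sin(3 * t)/2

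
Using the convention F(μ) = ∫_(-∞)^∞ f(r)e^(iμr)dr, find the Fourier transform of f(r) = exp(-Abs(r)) 2/(μ^2 + 1)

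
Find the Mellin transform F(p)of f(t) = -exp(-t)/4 -gamma(p)/4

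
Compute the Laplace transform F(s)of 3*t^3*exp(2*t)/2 9/(s - 2)^4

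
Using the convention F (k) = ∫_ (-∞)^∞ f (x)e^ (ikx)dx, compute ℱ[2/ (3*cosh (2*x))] pi/ (3*cosh (pi*k/4))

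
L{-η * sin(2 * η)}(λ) -4 * λ/(λ^2 + 4)^2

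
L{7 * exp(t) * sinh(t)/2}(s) 7/(2 * s * (s - 2))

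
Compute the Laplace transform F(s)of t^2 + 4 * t 2/s^3 + 4/s^2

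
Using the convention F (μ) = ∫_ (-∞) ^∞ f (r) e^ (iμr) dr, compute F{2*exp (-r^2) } 2*sqrt (pi)*exp (-μ^2/4) 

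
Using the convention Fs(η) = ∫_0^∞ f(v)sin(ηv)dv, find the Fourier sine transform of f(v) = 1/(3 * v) pi/6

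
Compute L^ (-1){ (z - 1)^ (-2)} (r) r*exp (r)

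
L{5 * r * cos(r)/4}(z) 5 * (z^2 - 1)/(4 * (z^2 + 1)^2)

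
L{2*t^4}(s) 48/s^5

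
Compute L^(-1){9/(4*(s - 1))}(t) 9*exp(t)/4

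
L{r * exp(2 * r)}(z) (z - 2)^(-2)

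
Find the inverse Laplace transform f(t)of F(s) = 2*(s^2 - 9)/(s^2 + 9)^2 2*t*cos(3*t)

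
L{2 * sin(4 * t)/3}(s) 8/(3 * (s^2 + 16))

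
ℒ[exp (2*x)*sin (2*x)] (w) 2/ ( (w - 2)^2 + 4)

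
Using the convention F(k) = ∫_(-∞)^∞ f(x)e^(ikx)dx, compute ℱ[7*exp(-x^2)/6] 7*sqrt(pi)*exp(-k^2/4)/6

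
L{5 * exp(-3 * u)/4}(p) 5/(4 * (p + 3))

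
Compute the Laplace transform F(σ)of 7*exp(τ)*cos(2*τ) 7*(σ - 1)/((σ - 1)^2 + 4)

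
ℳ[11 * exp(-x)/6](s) 11 * gamma(s)/6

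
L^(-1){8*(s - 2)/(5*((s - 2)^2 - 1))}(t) 8*exp(2*t)*cosh(t)/5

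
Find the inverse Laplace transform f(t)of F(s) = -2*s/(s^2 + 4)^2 -t*sin(2*t)/2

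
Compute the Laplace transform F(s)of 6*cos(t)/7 6*s/(7*(s^2 + 1))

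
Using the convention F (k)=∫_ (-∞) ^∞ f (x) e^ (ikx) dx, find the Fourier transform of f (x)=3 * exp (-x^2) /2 3 * sqrt (pi) * exp (-k^2/4) /2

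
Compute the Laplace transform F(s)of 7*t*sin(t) 14*s/(s^2 + 1)^2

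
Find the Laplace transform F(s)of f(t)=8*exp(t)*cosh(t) 8*(s - 1)/(s*(s - 2))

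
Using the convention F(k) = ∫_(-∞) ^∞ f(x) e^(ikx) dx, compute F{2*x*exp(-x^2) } I*sqrt(pi)*k*exp(-k^2/4) 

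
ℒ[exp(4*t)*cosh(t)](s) (s - 4)/((s - 4)^2 - 1)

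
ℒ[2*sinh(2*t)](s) 4/(s^2 - 4)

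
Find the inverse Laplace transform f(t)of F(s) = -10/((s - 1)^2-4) -5*exp(t)*sinh(2*t)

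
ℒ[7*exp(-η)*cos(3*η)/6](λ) 7*(λ+1)/(6*((λ+1)^2+9))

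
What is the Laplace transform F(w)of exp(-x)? 1/(w + 1)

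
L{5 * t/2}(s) 5/(2 * s^2)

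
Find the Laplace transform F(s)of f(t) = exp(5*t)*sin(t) 1/((s - 5)^2 + 1)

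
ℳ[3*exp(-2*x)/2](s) 3*gamma(s)/(2*2^s)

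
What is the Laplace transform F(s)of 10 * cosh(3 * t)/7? 10 * s/(7 * (s^2 - 9))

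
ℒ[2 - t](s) 2/s - 1/s^2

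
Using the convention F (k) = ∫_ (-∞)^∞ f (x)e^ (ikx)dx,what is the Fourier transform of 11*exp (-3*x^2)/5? 11*sqrt (3)*sqrt (pi)*exp (-k^2/12)/15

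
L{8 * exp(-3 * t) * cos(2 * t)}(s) 8 * (s + 3)/((s + 3)^2 + 4)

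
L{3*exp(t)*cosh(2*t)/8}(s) 3*(s - 1)/(8*((s - 1)^2 - 4))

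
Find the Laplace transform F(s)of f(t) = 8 8/s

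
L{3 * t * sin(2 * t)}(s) 12 * s/(s^2 + 4)^2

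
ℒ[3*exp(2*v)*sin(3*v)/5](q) 9/(5*((q - 2)^2 + 9))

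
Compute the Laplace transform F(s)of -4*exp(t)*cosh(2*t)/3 4*(1 - s)/(3*((s - 1)^2 - 4))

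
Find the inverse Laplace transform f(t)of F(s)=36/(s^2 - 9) 12 * sinh(3 * t)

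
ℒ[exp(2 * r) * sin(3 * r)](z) 3/((z - 2)^2 + 9)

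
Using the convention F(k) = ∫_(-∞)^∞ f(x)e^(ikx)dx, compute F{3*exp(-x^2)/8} 3*sqrt(pi)*exp(-k^2/4)/8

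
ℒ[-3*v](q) -3/q^2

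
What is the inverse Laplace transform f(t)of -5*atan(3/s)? -5*sin(3*t)/t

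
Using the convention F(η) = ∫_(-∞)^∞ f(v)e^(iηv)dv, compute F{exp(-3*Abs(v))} 6/(η^2 + 9)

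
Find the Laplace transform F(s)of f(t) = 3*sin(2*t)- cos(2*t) 6/(s^2 + 4)- s/(s^2 + 4)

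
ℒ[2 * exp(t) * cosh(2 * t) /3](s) 2 * (s - 1) /(3 * ((s - 1) ^2-4) ) 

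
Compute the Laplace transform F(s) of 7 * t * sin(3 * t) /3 14 * s/(s^2 + 9) ^2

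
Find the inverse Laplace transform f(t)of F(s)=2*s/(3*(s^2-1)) 2*cosh(t)/3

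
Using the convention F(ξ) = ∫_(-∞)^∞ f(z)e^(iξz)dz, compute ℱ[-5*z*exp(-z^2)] -5*I*sqrt(pi)*ξ*exp(-ξ^2/4)/2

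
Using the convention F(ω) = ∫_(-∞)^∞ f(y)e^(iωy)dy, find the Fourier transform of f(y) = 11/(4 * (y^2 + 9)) 11 * pi * exp(-3 * Abs(ω))/12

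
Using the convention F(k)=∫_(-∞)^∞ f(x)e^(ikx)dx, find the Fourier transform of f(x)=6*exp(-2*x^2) 3*sqrt(2)*sqrt(pi)*exp(-k^2/8)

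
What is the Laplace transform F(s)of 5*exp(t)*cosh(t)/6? 5*(s - 1)/(6*s*(s - 2))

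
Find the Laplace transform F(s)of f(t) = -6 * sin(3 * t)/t -6 * atan(3/s)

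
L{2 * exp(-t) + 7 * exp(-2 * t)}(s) 7/(s + 2) + 2/(s + 1)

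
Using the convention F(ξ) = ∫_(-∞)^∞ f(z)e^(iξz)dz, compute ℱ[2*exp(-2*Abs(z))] 8/(ξ^2+4)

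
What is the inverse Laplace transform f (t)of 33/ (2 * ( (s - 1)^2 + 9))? 11 * exp (t) * sin (3 * t)/2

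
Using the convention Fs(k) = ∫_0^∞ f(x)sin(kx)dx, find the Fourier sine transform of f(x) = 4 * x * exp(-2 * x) 16 * k/(k^2 + 4)^2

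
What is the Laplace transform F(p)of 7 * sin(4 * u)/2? 14/(p^2 + 16)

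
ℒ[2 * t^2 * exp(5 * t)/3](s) 4/(3 * (s - 5)^3)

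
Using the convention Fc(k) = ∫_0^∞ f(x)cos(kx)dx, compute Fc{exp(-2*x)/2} 1/(k^2 + 4)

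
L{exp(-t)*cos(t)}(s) (s + 1)/((s + 1)^2 + 1)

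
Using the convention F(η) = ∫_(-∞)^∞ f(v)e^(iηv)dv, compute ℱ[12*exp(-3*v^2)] 4*sqrt(3)*sqrt(pi)*exp(-η^2/12)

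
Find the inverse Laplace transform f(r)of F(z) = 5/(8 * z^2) 5 * r/8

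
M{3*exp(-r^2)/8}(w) 3*gamma(w/2)/16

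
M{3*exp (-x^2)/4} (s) 3*gamma (s/2)/8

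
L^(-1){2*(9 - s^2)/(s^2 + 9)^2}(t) -2*t*cos(3*t)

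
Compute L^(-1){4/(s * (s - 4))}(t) 2 * exp(2 * t) * sinh(2 * t)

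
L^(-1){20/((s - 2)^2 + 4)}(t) 10*exp(2*t)*sin(2*t)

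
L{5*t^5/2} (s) 300/s^6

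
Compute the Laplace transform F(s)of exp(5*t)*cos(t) (s - 5)/((s - 5)^2+1)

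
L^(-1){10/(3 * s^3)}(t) 5 * t^2/3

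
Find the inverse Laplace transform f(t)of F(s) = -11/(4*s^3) -11*t^2/8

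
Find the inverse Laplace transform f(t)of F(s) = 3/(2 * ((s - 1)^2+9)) exp(t) * sin(3 * t)/2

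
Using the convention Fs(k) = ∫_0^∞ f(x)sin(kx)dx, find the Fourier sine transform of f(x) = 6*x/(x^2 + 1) 3*pi*exp(-k)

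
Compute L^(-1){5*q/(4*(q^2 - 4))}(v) 5*cosh(2*v)/4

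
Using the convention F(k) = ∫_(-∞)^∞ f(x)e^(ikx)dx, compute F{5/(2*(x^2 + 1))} 5*pi*exp(-Abs(k))/2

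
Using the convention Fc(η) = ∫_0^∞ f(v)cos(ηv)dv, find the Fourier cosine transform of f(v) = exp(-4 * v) 4/(η^2 + 16)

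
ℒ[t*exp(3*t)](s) (s - 3)^(-2)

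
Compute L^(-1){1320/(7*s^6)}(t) 11*t^5/7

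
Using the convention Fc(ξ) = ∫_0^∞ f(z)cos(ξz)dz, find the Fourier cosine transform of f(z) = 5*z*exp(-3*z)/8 5*(9 - ξ^2)/(8*(ξ^2 + 9)^2)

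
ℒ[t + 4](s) s^(-2) + 4/s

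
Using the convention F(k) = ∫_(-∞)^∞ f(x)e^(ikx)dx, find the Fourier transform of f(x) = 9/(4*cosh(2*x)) 9*pi/(8*cosh(pi*k/4))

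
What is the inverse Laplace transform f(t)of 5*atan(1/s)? 5*sin(t)/t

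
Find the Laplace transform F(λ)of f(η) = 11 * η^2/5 22/(5 * λ^3)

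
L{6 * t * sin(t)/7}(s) 12 * s/(7 * (s^2 + 1)^2)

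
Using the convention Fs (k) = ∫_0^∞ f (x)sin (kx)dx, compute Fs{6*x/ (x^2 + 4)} 3*pi*exp (-2*k)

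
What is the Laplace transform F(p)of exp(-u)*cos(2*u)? (p + 1)/((p + 1)^2 + 4)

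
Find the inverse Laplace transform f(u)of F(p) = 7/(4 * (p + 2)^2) 7 * u * exp(-2 * u)/4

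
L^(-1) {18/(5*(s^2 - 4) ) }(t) 9*sinh(2*t) /5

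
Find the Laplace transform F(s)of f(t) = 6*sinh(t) 6/(s^2 - 1)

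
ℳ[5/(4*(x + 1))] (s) 5*pi*csc(pi*s)/4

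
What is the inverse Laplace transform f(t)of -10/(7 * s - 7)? -10 * exp(t)/7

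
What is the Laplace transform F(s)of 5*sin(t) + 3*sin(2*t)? 6/(s^2 + 4) + 5/(s^2 + 1)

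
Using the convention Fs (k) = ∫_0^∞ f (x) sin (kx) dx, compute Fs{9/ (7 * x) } 9 * pi/14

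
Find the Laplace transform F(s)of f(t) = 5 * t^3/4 15/(2 * s^4)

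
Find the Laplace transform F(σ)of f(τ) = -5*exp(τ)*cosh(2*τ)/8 5*(1 - σ)/(8*((σ - 1)^2 - 4))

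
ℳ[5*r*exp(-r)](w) 5*gamma(w+1)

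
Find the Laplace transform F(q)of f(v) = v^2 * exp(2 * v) 2/(q - 2)^3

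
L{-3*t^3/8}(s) -9/(4*s^4)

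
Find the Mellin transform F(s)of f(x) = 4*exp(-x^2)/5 2*gamma(s/2)/5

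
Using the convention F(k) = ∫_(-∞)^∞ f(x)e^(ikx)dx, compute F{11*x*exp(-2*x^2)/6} 11*sqrt(2)*I*sqrt(pi)*k*exp(-k^2/8)/48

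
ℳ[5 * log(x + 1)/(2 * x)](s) -5 * pi * csc(pi * s)/(2 * s - 2)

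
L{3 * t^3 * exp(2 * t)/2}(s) 9/(s - 2)^4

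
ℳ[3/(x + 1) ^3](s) 3*pi*(s - 2)*(s - 1) /(2*sin(pi*s) ) 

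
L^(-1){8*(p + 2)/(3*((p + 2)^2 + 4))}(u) 8*exp(-2*u)*cos(2*u)/3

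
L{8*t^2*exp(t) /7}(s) 16/(7*(s - 1) ^3) 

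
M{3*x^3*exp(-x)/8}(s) 3*gamma(s + 3)/8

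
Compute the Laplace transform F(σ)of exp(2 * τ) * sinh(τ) 1/((σ - 2)^2 - 1)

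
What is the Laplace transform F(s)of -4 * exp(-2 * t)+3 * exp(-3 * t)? 3/(s+3) - 4/(s+2)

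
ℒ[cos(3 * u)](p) p/(p^2+9)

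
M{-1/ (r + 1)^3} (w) -pi*(w - 2)*(w - 1)/ (2*sin (pi*w))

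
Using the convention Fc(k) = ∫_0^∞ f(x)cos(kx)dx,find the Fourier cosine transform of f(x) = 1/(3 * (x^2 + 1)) pi * exp(-k)/6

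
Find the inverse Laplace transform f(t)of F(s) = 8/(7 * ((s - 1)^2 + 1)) 8 * exp(t) * sin(t)/7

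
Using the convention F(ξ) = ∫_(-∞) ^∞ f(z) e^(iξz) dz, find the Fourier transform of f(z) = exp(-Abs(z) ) 2/(ξ^2 + 1) 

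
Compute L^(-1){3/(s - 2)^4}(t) t^3*exp(2*t)/2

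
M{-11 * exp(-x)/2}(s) -11 * gamma(s)/2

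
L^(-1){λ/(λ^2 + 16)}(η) cos(4*η)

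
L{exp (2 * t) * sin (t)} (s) 1/ ( (s - 2)^2+1)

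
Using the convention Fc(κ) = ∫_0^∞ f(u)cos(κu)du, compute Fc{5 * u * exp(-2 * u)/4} 5 * (4 - κ^2)/(4 * (κ^2 + 4)^2)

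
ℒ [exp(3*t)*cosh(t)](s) (s - 3)/((s - 3)^2-1)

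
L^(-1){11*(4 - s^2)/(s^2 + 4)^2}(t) -11*t*cos(2*t)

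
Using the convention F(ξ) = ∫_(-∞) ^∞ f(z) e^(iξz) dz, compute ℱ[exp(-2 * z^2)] sqrt(2) * sqrt(pi) * exp(-ξ^2/8) /2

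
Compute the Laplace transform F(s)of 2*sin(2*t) 4/(s^2 + 4)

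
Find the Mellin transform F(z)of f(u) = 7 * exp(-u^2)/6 7 * gamma(z/2)/12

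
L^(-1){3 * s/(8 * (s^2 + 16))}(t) 3 * cos(4 * t)/8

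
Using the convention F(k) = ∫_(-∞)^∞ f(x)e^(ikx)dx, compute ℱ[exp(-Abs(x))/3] 2/(3*(k^2 + 1))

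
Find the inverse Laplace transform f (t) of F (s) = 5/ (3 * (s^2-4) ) 5 * sinh (2 * t) /6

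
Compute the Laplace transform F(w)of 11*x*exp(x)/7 11/(7*(w - 1)^2)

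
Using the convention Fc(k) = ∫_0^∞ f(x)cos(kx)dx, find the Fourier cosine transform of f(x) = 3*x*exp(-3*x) 3*(9 - k^2)/(k^2+9)^2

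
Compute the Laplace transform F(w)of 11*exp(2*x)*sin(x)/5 11/(5*((w - 2)^2 + 1))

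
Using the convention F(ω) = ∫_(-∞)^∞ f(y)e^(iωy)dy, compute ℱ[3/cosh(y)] 3*pi/cosh(pi*ω/2)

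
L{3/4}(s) 3/(4*s)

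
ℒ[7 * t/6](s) 7/(6 * s^2)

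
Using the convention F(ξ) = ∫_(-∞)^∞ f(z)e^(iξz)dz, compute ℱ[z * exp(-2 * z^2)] sqrt(2) * I * sqrt(pi) * ξ * exp(-ξ^2/8)/8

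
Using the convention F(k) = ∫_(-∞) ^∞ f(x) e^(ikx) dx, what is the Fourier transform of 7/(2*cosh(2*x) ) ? 7*pi/(4*cosh(pi*k/4) ) 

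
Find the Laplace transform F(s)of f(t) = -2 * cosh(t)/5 -2 * s/(5 * s^2 - 5)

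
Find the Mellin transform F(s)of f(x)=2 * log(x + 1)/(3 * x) -2 * pi * csc(pi * s)/(3 * s - 3)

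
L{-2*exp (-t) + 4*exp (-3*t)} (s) 4/ (s + 3) - 2/ (s + 1)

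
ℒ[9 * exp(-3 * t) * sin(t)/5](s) 9/(5 * ((s + 3)^2 + 1))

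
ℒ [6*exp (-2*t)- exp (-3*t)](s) 6/ (s + 2) - 1/ (s + 3)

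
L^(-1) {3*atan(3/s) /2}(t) 3*sin(3*t) /(2*t) 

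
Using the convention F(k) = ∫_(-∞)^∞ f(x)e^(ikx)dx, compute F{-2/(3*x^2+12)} -pi*exp(-2*Abs(k))/3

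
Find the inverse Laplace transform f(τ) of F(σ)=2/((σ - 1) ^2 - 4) exp(τ)*sinh(2*τ) 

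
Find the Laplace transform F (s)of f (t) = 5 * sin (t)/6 5/ (6 * (s^2 + 1))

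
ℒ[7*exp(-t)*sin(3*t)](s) 21/((s + 1)^2 + 9)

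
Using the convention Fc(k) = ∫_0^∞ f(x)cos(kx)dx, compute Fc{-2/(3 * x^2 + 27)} -pi * exp(-3 * k)/9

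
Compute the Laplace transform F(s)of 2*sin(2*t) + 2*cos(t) 4/(s^2 + 4) + 2*s/(s^2 + 1)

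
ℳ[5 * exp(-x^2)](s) 5 * gamma(s/2)/2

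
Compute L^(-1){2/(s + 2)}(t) 2 * exp(-2 * t)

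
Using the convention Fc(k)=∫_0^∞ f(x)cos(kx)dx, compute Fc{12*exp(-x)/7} 12/(7*(k^2 + 1))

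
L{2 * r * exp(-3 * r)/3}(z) 2/(3 * (z + 3)^2)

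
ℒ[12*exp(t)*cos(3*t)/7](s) 12*(s - 1)/(7*((s - 1)^2 + 9))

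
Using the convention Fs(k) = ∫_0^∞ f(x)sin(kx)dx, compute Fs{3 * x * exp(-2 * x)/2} 6 * k/(k^2+4)^2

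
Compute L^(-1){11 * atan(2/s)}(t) 11 * sin(2 * t)/t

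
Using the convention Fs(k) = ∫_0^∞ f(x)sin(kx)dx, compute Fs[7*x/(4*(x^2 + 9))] 7*pi*exp(-3*k)/8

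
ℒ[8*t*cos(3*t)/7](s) 8*(s^2 - 9)/(7*(s^2 + 9)^2)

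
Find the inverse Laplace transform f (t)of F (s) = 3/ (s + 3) 3*exp (-3*t)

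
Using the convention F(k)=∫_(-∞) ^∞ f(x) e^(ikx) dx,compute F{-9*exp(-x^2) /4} -9*sqrt(pi)*exp(-k^2/4) /4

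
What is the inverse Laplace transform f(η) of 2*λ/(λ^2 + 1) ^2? η*sin(η) 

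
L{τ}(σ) σ^(-2)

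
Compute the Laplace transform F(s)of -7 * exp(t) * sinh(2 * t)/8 -7/(4 * (s - 1)^2 - 16)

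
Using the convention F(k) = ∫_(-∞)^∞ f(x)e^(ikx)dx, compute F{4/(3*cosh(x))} 4*pi/(3*cosh(pi*k/2))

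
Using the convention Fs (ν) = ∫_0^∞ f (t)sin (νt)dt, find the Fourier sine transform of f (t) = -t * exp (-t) -2 * ν/ (ν^2 + 1)^2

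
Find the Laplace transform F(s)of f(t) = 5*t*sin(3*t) 30*s/(s^2 + 9)^2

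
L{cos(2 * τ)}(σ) σ/(σ^2 + 4)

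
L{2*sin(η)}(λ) 2/(λ^2+1)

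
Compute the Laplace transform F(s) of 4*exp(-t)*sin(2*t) 8/((s+1) ^2+4) 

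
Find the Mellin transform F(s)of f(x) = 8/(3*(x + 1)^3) 4*pi*(s - 2)*(s - 1)/(3*sin(pi*s))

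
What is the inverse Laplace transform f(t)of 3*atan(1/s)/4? 3*sin(t)/(4*t)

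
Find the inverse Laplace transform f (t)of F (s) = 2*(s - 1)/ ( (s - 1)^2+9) 2*exp (t)*cos (3*t)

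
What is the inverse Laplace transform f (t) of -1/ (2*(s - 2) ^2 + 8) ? -exp (2*t)*sin (2*t) /4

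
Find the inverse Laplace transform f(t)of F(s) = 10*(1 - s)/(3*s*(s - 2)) -10*exp(t)*cosh(t)/3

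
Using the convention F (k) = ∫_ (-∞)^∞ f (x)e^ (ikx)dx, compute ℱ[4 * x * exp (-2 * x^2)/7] sqrt (2) * I * sqrt (pi) * k * exp (-k^2/8)/14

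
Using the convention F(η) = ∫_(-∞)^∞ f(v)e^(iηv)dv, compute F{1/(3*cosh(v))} pi/(3*cosh(pi*η/2))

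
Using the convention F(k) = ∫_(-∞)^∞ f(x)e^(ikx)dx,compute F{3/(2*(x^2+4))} 3*pi*exp(-2*Abs(k))/4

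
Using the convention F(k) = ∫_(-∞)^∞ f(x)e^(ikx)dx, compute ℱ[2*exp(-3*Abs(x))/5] 12/(5*(k^2 + 9))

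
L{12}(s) 12/s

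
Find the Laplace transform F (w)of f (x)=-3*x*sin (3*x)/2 -9*w/ (w^2 + 9)^2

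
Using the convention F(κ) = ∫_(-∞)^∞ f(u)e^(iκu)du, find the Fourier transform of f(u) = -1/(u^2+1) -pi*exp(-Abs(κ))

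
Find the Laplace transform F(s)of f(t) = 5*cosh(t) 5*s/(s^2 - 1)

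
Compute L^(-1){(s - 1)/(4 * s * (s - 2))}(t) exp(t) * cosh(t)/4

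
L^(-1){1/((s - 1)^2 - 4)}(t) exp(t)*sinh(2*t)/2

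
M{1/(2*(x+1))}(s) pi*csc(pi*s)/2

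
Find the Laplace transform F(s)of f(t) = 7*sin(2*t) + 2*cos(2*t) 14/(s^2 + 4) + 2*s/(s^2 + 4)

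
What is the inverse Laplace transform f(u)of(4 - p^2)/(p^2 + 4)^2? -u*cos(2*u)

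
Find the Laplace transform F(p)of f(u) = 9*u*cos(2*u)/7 9*(p^2-4)/(7*(p^2 + 4)^2)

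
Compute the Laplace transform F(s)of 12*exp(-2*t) 12/(s + 2)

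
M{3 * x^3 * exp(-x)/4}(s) 3 * gamma(s+3)/4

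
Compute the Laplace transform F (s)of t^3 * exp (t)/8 3/ (4 * (s - 1)^4)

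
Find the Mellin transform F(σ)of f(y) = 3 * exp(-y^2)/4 3 * gamma(σ/2)/8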